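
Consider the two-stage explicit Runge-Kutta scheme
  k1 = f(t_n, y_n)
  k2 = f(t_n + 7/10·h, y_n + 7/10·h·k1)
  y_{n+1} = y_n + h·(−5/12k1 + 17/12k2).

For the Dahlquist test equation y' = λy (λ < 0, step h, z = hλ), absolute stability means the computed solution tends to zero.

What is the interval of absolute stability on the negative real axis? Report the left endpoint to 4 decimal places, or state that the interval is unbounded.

Test eqn y'=λy, z=hλ:
  k1=λy_n ⇒ h·k1=z·y_n;  k2=λ(1+7/10z)y_n ⇒ h·k2=z(1+7/10z)y_n
  y_{n+1}/y_n = 1 − 5/12z + 17/12z(1+7/10z) = 1 + z + 119/120z²
  Hence R(z) = 1 + z + 119/120z².

Solve |R(x)|<1 on ℝ⁻.
x=-0.84: |R|=0.8597
R=1: x+119/120x²=0 ⇒ x=−120/119=-1.0084; min R=1−1/(4·119/120)=0.7479>−1
Confirm numerically:
  x=-0.925: |R|=0.92349 <1
  x=-0.603: |R|=0.75758 <1
  x=-0.454: |R|=0.75040 <1
  x=-1.572: |R|=1.87859 >1
  x=-1.511: |R|=1.75309 >1
  x=-1.085: |R|=1.08241 >1
So |R|<1 on (-1.0084, 0).

(-1.0084, 0).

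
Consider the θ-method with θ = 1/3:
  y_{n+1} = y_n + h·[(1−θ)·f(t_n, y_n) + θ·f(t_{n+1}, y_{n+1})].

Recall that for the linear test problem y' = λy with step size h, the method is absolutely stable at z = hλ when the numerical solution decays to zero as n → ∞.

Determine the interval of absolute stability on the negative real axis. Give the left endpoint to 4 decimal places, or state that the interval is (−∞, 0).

(-6.0000, 0).

Test eqn y'=λy, z=hλ:
  y_{n+1} = y_n + z·[2/3·y_n + 1/3·y_{n+1}] ⇒ (1 − 1/3z)y_{n+1} = (1 + 2/3z)y_n
  so R(z) = (1 + 2/3z)/(1 − 1/3z).

Need |R(x)|<1, x<0.
x=-1.13: |R|=0.1792
R=−1: 1+2/3x = −1+1/3x ⇒ -1/3x=2 ⇒ x=2/(-1/3)=-6.0000
Confirm numerically:
  x=-5.078: |R|=0.88586 <1
  x=-4.999: |R|=0.87486 <1
  x=-3.510: |R|=0.61751 <1
  x=-6.300: |R|=1.03226 >1
  x=-6.260: |R|=1.02808 >1
  x=-6.067: |R|=1.00739 >1
Stable set (-6.0000, 0).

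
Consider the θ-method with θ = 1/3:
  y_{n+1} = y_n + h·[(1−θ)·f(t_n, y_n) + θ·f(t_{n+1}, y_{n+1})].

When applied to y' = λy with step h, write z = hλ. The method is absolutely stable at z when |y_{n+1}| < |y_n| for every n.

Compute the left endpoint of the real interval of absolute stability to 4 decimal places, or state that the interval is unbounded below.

left endpoint -6.0000.

With y'=λy (z=hλ):
  y_{n+1} = y_n + z·[2/3·y_n + 1/3·y_{n+1}] ⇒ (1 − 1/3z)y_{n+1} = (1 + 2/3z)y_n
  Hence R(z) = (1 + 2/3z)/(1 − 1/3z).

Find x<0 with |R(x)|<1.
x=-1.71: |R|=0.0892
R=−1: 1+2/3x = −1+1/3x ⇒ -1/3x=2 ⇒ x=2/(-1/3)=-6.0000
Confirm numerically:
  x=-4.013: |R|=0.71667 <1
  x=-3.649: |R|=0.64641 <1
  x=-2.588: |R|=0.38941 <1
  x=-6.442: |R|=1.04681 >1
  x=-6.103: |R|=1.01131 >1
Interval (-6.0000, 0).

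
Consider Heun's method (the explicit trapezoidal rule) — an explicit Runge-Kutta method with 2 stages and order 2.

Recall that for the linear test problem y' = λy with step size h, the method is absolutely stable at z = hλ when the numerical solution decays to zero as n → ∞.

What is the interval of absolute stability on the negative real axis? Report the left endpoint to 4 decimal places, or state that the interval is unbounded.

(-2.0000, 0).

Test eqn y'=λy, z=hλ:
  order 2, 2-stage ⇒ R(z)=1+z+z^2/2
  (e.g. R(-0.37)=0.69845, |R|=0.69845)

Solve |R(x)|<1 on ℝ⁻.
x=-0.37: |R|=0.6985
|R(-1.82)|=0.8362 |R(-1.47)|=0.6104 |R(-1.2)|=0.5200
Bisect:
  x_lo=-2.6605 |R|=1.8786  x_hi=-0.1822 |R|=0.8344
  mid=-1.42131 |R|=0.58875 →hi
  mid=-2.04089 |R|=1.04173 →lo
  mid=-1.73110 |R|=0.76726 →hi
  mid=-1.88600 |R|=0.89249 →hi
  mid=-1.96344 |R|=0.96411 →hi
  mid=-2.00217 |R|=1.00217 →lo
  mid=-1.98281 |R|=0.98295 →hi
  mid=-1.99249 |R|=0.99251 →hi
  ...
  [-2.00005,-1.99990] ⇒ x*=-2.0000
Stable set (-2.0000, 0).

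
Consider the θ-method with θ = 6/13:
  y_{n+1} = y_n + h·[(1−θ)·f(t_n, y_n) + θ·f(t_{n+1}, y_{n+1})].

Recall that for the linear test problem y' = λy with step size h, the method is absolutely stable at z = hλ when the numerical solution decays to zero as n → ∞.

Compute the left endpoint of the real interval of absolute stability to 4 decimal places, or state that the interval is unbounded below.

z* = -26.0000.

Test eqn y'=λy, z=hλ:
  y_{n+1} = y_n + z·[7/13·y_n + 6/13·y_{n+1}] ⇒ (1 − 6/13z)y_{n+1} = (1 + 7/13z)y_n
  Hence R(z) = (1 + 7/13z)/(1 − 6/13z).

Need |R(x)|<1, x<0.
x=-0.53: |R|=0.5742
R=−1: 1+7/13x = −1+6/13x ⇒ -1/13x=2 ⇒ x=2/(-1/13)=-26.0000
Confirm numerically:
  x=-22.069: |R|=0.97297 <1
  x=-21.581: |R|=0.96899 <1
  x=-15.726: |R|=0.90430 <1
  x=-14.674: |R|=0.88791 <1
  x=-26.467: |R|=1.00272 >1
  x=-26.394: |R|=1.00230 >1
So |R|<1 on (-26.0000, 0).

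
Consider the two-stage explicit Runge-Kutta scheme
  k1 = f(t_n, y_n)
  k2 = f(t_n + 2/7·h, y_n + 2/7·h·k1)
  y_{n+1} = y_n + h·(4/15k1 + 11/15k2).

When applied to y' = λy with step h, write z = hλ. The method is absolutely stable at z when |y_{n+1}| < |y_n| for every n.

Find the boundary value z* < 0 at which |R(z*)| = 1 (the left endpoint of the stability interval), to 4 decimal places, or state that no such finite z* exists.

left endpoint -4.7727.

With y'=λy (z=hλ):
  k1=λy_n ⇒ h·k1=z·y_n;  k2=λ(1+2/7z)y_n ⇒ h·k2=z(1+2/7z)y_n
  y_{n+1}/y_n = 1 + 4/15z + 11/15z(1+2/7z) = 1 + z + 22/105z²
  ⇒ R(z) = 1 + z + 22/105z².

Need |R(x)|<1, x<0.
x=-1.19: |R|=0.1067
R=1: x+22/105x²=0 ⇒ x=−105/22=-4.7727; min R=1−1/(4·22/105)=-0.1932>−1
Confirm numerically:
  x=-3.704: |R|=0.17059 <1
  x=-2.133: |R|=0.17973 <1
  x=-2.007: |R|=0.16303 <1
  x=-1.985: |R|=0.15943 <1
  x=-5.349: |R|=1.64585 >1
  x=-5.342: |R|=1.63717 >1
  x=-5.265: |R|=1.54305 >1
Stable set (-4.7727, 0).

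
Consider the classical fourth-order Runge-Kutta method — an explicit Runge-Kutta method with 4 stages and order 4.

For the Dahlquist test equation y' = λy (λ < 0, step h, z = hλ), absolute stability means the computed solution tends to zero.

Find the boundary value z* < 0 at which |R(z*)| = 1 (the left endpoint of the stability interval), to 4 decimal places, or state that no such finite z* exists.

left endpoint -2.7853.

On y'=λy, z=hλ:
  order 4, 4-stage ⇒ R(z)=1+z+z^2/2+z^3/6+z^4/24
  (e.g. R(-0.67)=0.51272, |R|=0.51272)

Boundary: |R(x)|=1, x<0.
x=-0.67: |R|=0.5127
|R(-2.95)|=1.2781 |R(-2.53)|=0.6786 |R(-1.03)|=0.3652
Bisect:
  x_lo=-3.4271 |R|=2.4847  x_hi=-0.2405 |R|=0.7862
  mid=-1.83383 |R|=0.29102 →hi
  mid=-2.63048 |R|=0.79060 →hi
  mid=-3.02880 |R|=1.43365 →lo
  mid=-2.82964 |R|=1.06895 →lo
  mid=-2.73006 |R|=0.91987 →hi
  mid=-2.77985 |R|=0.99182 →hi
  mid=-2.80475 |R|=1.02973 →lo
  mid=-2.79230 |R|=1.01061 →lo
  mid=-2.78607 |R|=1.00118 →lo
  ...
  [-2.78530,-2.78510] ⇒ x*=-2.7853
Stable set (-2.7853, 0).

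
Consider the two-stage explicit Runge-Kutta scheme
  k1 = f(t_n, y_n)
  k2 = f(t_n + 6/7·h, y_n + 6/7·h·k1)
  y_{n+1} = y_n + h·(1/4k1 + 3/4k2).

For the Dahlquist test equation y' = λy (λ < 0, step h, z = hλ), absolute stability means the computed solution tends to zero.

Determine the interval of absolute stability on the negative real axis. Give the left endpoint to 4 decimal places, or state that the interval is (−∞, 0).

(-1.5556, 0).

Set f=λy, z=hλ:
  k1=λy_n ⇒ h·k1=z·y_n;  k2=λ(1+6/7z)y_n ⇒ h·k2=z(1+6/7z)y_n
  y_{n+1}/y_n = 1 + 1/4z + 3/4z(1+6/7z) = 1 + z + 9/14z²
  so R(z) = 1 + z + 9/14z².

Solve |R(x)|<1 on ℝ⁻.
x=-1.43: |R|=0.8846
R=1: x+9/14x²=0 ⇒ x=−14/9=-1.5556; min R=1−1/(4·9/14)=0.6111>−1
Confirm numerically:
  x=-1.505: |R|=0.95109 <1
  x=-0.868: |R|=0.61634 <1
  x=-0.776: |R|=0.61111 <1
  x=-0.719: |R|=0.61333 <1
  x=-2.053: |R|=1.65652 >1
  x=-1.965: |R|=1.51722 >1
  x=-1.681: |R|=1.13556 >1
Interval (-1.5556, 0).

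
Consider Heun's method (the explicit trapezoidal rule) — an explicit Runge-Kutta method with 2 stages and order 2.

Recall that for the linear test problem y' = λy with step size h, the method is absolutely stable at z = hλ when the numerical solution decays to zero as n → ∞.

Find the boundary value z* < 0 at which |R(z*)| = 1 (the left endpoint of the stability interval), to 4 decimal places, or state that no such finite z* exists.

With y'=λy (z=hλ):
  order 2, 2-stage ⇒ R(z)=1+z+z^2/2
  (e.g. R(-1.57)=0.66245, |R|=0.66245)

Need |R(x)|<1, x<0.
x=-1.57: |R|=0.6624
|R(-2.03)|=1.0304 |R(-0.73)|=0.5364 |R(-0.52)|=0.6152
Bisect:
  x_lo=-2.4284 |R|=1.5202  x_hi=-0.3401 |R|=0.7178
  mid=-1.38424 |R|=0.57382 →hi
  mid=-1.90632 |R|=0.91071 →hi
  mid=-2.16736 |R|=1.18137 →lo
  mid=-2.03684 |R|=1.03752 →lo
  mid=-1.97158 |R|=0.97199 →hi
  mid=-2.00421 |R|=1.00422 →lo
  mid=-1.98790 |R|=0.98797 →hi
  mid=-1.99606 |R|=0.99606 →hi
  ...
  [-2.00001,-1.99988] ⇒ x*=-2.0000
Interval (-2.0000, 0).

left endpoint -2.0000.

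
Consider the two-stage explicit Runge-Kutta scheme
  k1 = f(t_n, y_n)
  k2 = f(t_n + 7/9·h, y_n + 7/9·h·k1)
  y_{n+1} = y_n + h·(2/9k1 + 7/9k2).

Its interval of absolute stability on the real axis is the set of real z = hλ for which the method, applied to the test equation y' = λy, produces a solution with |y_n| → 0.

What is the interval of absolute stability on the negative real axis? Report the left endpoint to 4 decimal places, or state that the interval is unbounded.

(-1.6531, 0).

Test eqn y'=λy, z=hλ:
  k1=λy_n ⇒ h·k1=z·y_n;  k2=λ(1+7/9z)y_n ⇒ h·k2=z(1+7/9z)y_n
  y_{n+1}/y_n = 1 + 2/9z + 7/9z(1+7/9z) = 1 + z + 49/81z²
  ⇒ R(z) = 1 + z + 49/81z².

Solve |R(x)|<1 on ℝ⁻.
x=-1.79: |R|=1.1483
R=1: x+49/81x²=0 ⇒ x=−81/49=-1.6531; min R=1−1/(4·49/81)=0.5867>−1
Confirm numerically:
  x=-0.958: |R|=0.59719 <1
  x=-0.946: |R|=0.59537 <1
  x=-0.841: |R|=0.58686 <1
  x=-0.695: |R|=0.59720 <1
  x=-2.044: |R|=1.48339 >1
  x=-1.960: |R|=1.36393 >1
  x=-1.915: |R|=1.30344 >1
Interval (-1.6531, 0).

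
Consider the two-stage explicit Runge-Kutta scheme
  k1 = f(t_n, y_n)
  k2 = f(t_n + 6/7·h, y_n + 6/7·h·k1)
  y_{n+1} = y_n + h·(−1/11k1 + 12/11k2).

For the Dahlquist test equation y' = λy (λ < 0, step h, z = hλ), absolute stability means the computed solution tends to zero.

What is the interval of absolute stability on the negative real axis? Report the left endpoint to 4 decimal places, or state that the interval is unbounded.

With y'=λy (z=hλ):
  k1=λy_n ⇒ h·k1=z·y_n;  k2=λ(1+6/7z)y_n ⇒ h·k2=z(1+6/7z)y_n
  y_{n+1}/y_n = 1 − 1/11z + 12/11z(1+6/7z) = 1 + z + 72/77z²
  so R(z) = 1 + z + 72/77z².

Solve |R(x)|<1 on ℝ⁻.
x=-1.09: |R|=1.0210
R=1: x+72/77x²=0 ⇒ x=−77/72=-1.0694; min R=1−1/(4·72/77)=0.7326>−1
Confirm numerically:
  x=-0.766: |R|=0.78265 <1
  x=-0.607: |R|=0.73752 <1
  x=-0.598: |R|=0.73638 <1
  x=-1.609: |R|=1.81177 >1
  x=-1.530: |R|=1.65889 >1
Stable set (-1.0694, 0).

z∈(-1.0694,0).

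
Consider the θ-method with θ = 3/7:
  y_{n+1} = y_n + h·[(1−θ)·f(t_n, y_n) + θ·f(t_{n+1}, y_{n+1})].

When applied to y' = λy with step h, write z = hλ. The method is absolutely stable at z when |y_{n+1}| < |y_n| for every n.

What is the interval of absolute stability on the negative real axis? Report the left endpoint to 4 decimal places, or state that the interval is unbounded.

With y'=λy (z=hλ):
  y_{n+1} = y_n + z·[4/7·y_n + 3/7·y_{n+1}] ⇒ (1 − 3/7z)y_{n+1} = (1 + 4/7z)y_n
  ⇒ R(z) = (1 + 4/7z)/(1 − 3/7z).

Solve |R(x)|<1 on ℝ⁻.
x=-1.63: |R|=0.0404
R=−1: 1+4/7x = −1+3/7x ⇒ -1/7x=2 ⇒ x=2/(-1/7)=-14.0000
Confirm numerically:
  x=-9.889: |R|=0.88788 <1
  x=-7.962: |R|=0.80451 <1
  x=-7.571: |R|=0.78363 <1
  x=-6.588: |R|=0.72306 <1
  x=-14.472: |R|=1.00936 >1
  x=-14.449: |R|=1.00892 >1
Interval (-14.0000, 0).

z∈(-14.0000,0).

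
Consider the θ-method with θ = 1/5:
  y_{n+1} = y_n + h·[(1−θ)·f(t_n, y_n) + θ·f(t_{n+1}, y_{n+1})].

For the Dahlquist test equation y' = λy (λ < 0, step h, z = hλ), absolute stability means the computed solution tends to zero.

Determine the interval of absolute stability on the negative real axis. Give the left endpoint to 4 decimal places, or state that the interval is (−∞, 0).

On y'=λy, z=hλ:
  y_{n+1} = y_n + z·[4/5·y_n + 1/5·y_{n+1}] ⇒ (1 − 1/5z)y_{n+1} = (1 + 4/5z)y_n
  Hence R(z) = (1 + 4/5z)/(1 − 1/5z).

Find x<0 with |R(x)|<1.
x=-1.2: |R|=0.0323
R=−1: 1+4/5x = −1+1/5x ⇒ -3/5x=2 ⇒ x=2/(-3/5)=-3.3333
Confirm numerically:
  x=-2.749: |R|=0.77378 <1
  x=-2.550: |R|=0.68874 <1
  x=-2.006: |R|=0.43163 <1
  x=-3.597: |R|=1.09201 >1
  x=-3.491: |R|=1.05571 >1
  x=-3.354: |R|=1.00742 >1
Stable set (-3.3333, 0).

z∈(-3.3333,0).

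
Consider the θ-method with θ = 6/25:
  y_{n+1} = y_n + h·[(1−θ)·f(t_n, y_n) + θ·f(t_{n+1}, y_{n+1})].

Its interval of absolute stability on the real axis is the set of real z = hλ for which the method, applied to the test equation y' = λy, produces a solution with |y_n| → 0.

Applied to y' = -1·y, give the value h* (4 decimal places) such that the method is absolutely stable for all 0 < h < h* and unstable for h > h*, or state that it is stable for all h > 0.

(-3.8462,0); λ=-1 ⇒ h* = (50/13)/1 = 3.8462.

Set f=λy, z=hλ:
  y_{n+1} = y_n + z·[19/25·y_n + 6/25·y_{n+1}] ⇒ (1 − 6/25z)y_{n+1} = (1 + 19/25z)y_n
  so R(z) = (1 + 19/25z)/(1 − 6/25z).

Solve |R(x)|<1 on ℝ⁻.
x=-0.9: |R|=0.2599
R=−1: 1+19/25x = −1+6/25x ⇒ -13/25x=2 ⇒ x=2/(-13/25)=-3.8462
Confirm numerically:
  x=-2.933: |R|=0.72132 <1
  x=-1.688: |R|=0.20132 <1
  x=-1.549: |R|=0.12921 <1
  x=-4.377: |R|=1.13462 >1
  x=-4.274: |R|=1.10983 >1
  x=-4.272: |R|=1.10934 >1
Interval (-3.8462, 0).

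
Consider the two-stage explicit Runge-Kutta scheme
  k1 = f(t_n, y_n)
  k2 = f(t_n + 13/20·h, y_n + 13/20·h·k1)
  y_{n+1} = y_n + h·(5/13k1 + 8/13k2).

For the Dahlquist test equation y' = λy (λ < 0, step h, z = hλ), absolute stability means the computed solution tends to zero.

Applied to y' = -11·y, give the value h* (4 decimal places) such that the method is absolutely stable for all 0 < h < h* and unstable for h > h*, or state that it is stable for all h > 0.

(-2.5000,0); λ=-11 ⇒ h* = (5/2)/11 = 0.2273.

With y'=λy (z=hλ):
  k1=λy_n ⇒ h·k1=z·y_n;  k2=λ(1+13/20z)y_n ⇒ h·k2=z(1+13/20z)y_n
  y_{n+1}/y_n = 1 + 5/13z + 8/13z(1+13/20z) = 1 + z + 2/5z²
  so R(z) = 1 + z + 2/5z².

Find x<0 with |R(x)|<1.
x=-1.16: |R|=0.3782
R=1: x+2/5x²=0 ⇒ x=−5/2=-2.5000; min R=1−1/(4·2/5)=0.3750>−1
Confirm numerically:
  x=-2.120: |R|=0.67776 <1
  x=-1.728: |R|=0.46639 <1
  x=-1.416: |R|=0.38602 <1
  x=-2.927: |R|=1.49993 >1
  x=-2.729: |R|=1.24998 >1
  x=-2.557: |R|=1.05830 >1
So |R|<1 on (-2.5000, 0).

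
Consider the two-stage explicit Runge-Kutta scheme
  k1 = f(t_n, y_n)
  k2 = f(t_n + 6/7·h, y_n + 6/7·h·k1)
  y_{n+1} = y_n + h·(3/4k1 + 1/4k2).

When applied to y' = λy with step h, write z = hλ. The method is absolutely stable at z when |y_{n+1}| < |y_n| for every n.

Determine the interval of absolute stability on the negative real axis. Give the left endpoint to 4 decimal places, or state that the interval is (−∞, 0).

z∈(-4.6667,0).

On y'=λy, z=hλ:
  k1=λy_n ⇒ h·k1=z·y_n;  k2=λ(1+6/7z)y_n ⇒ h·k2=z(1+6/7z)y_n
  y_{n+1}/y_n = 1 + 3/4z + 1/4z(1+6/7z) = 1 + z + 3/14z²
  R(z) = 1 + z + 3/14z².

Need |R(x)|<1, x<0.
x=-0.71: |R|=0.3980
R=1: x+3/14x²=0 ⇒ x=−14/3=-4.6667; min R=1−1/(4·3/14)=-0.1667>−1
Confirm numerically:
  x=-4.001: |R|=0.42929 <1
  x=-3.923: |R|=0.37484 <1
  x=-3.191: |R|=0.00904 <1
  x=-4.840: |R|=1.17977 >1
  x=-4.774: |R|=1.10980 >1
So |R|<1 on (-4.6667, 0).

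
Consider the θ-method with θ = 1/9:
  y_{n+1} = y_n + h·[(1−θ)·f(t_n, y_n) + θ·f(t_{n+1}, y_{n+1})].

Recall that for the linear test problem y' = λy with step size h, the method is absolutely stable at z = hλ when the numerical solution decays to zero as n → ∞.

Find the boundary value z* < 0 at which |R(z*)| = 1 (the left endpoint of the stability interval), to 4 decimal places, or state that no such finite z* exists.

z* = -2.5714.

Set f=λy, z=hλ:
  y_{n+1} = y_n + z·[8/9·y_n + 1/9·y_{n+1}] ⇒ (1 − 1/9z)y_{n+1} = (1 + 8/9z)y_n
  R(z) = (1 + 8/9z)/(1 − 1/9z).

Solve |R(x)|<1 on ℝ⁻.
x=-1.6: |R|=0.3585
R=−1: 1+8/9x = −1+1/9x ⇒ -7/9x=2 ⇒ x=2/(-7/9)=-2.5714
Confirm numerically:
  x=-1.947: |R|=0.60071 <1
  x=-1.359: |R|=0.18071 <1
  x=-1.351: |R|=0.17467 <1
  x=-1.175: |R|=0.03931 <1
  x=-2.997: |R|=1.24831 >1
  x=-2.989: |R|=1.24381 >1
Stable set (-2.5714, 0).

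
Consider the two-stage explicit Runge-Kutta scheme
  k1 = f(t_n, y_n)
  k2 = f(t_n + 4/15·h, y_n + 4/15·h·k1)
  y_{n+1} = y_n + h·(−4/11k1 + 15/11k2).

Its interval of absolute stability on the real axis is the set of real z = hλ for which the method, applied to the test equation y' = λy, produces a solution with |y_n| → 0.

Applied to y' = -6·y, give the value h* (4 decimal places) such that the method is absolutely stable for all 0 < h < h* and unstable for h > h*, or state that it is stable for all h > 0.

With y'=λy (z=hλ):
  k1=λy_n ⇒ h·k1=z·y_n;  k2=λ(1+4/15z)y_n ⇒ h·k2=z(1+4/15z)y_n
  y_{n+1}/y_n = 1 − 4/11z + 15/11z(1+4/15z) = 1 + z + 4/11z²
  ⇒ R(z) = 1 + z + 4/11z².

Solve |R(x)|<1 on ℝ⁻.
x=-1.13: |R|=0.3343
R=1: x+4/11x²=0 ⇒ x=−11/4=-2.7500; min R=1−1/(4·4/11)=0.3125>−1
Confirm numerically:
  x=-2.178: |R|=0.54698 <1
  x=-1.778: |R|=0.37156 <1
  x=-1.477: |R|=0.31628 <1
  x=-1.139: |R|=0.33275 <1
  x=-3.328: |R|=1.69949 >1
  x=-3.238: |R|=1.57460 >1
  x=-3.066: |R|=1.35231 >1
Stable set (-2.7500, 0).

(-2.7500,0); λ=-6 ⇒ h* = (11/4)/6 = 0.4583.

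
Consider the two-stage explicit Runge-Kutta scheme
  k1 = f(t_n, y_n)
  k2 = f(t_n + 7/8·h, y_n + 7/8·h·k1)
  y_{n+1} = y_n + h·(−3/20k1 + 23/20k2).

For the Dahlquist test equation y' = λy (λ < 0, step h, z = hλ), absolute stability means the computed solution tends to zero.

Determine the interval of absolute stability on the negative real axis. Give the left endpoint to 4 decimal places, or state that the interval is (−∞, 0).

z∈(-0.9938,0).

On y'=λy, z=hλ:
  k1=λy_n ⇒ h·k1=z·y_n;  k2=λ(1+7/8z)y_n ⇒ h·k2=z(1+7/8z)y_n
  y_{n+1}/y_n = 1 − 3/20z + 23/20z(1+7/8z) = 1 + z + 161/160z²
  ⇒ R(z) = 1 + z + 161/160z².

Need |R(x)|<1, x<0.
x=-0.55: |R|=0.7544
R=1: x+161/160x²=0 ⇒ x=−160/161=-0.9938; min R=1−1/(4·161/160)=0.7516>−1
Confirm numerically:
  x=-0.795: |R|=0.84098 <1
  x=-0.731: |R|=0.80670 <1
  x=-0.721: |R|=0.80209 <1
  x=-1.487: |R|=1.73799 >1
  x=-1.053: |R|=1.06274 >1
Stable set (-0.9938, 0).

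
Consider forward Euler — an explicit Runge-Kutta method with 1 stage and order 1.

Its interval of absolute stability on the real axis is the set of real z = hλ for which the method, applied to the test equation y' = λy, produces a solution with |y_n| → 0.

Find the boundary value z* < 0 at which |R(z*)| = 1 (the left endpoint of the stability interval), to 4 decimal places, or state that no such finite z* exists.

left endpoint -2.0000.

With y'=λy (z=hλ):
  order 1, 1-stage ⇒ R(z)=1+z
  (e.g. R(-1.3)=-0.30000, |R|=0.30000)

Boundary: |R(x)|=1, x<0.
x=-1.3: |R|=0.3000
|R(-2.32)|=1.3200 |R(-2.13)|=1.1300 |R(-1.41)|=0.4100
Bisect:
  x_lo=-2.7984 |R|=1.7984  x_hi=-0.1908 |R|=0.8092
  mid=-1.49461 |R|=0.49461 →hi
  mid=-2.14649 |R|=1.14649 →lo
  mid=-1.82055 |R|=0.82055 →hi
  mid=-1.98352 |R|=0.98352 →hi
  mid=-2.06501 |R|=1.06501 →lo
  mid=-2.02426 |R|=1.02426 →lo
  mid=-2.00389 |R|=1.00389 →lo
  mid=-1.99371 |R|=0.99371 →hi
  mid=-1.99880 |R|=0.99880 →hi
  ...
  [-2.00007,-1.99991] ⇒ x*=-2.0000
So |R|<1 on (-2.0000, 0).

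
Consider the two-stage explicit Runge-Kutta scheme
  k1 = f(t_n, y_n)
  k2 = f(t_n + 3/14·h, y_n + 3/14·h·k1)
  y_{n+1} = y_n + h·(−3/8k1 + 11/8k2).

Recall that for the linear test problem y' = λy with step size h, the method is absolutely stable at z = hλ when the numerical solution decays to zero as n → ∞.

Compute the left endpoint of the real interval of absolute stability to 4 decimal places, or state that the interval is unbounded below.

z* = -3.3939.

On y'=λy, z=hλ:
  k1=λy_n ⇒ h·k1=z·y_n;  k2=λ(1+3/14z)y_n ⇒ h·k2=z(1+3/14z)y_n
  y_{n+1}/y_n = 1 − 3/8z + 11/8z(1+3/14z) = 1 + z + 33/112z²
  R(z) = 1 + z + 33/112z².

Need |R(x)|<1, x<0.
x=-1.57: |R|=0.1563
R=1: x+33/112x²=0 ⇒ x=−112/33=-3.3939; min R=1−1/(4·33/112)=0.1515>−1
Confirm numerically:
  x=-2.384: |R|=0.29059 <1
  x=-2.145: |R|=0.21066 <1
  x=-2.045: |R|=0.18720 <1
  x=-1.880: |R|=0.16139 <1
  x=-3.623: |R|=1.24452 >1
  x=-3.421: |R|=1.02728 >1
Stable set (-3.3939, 0).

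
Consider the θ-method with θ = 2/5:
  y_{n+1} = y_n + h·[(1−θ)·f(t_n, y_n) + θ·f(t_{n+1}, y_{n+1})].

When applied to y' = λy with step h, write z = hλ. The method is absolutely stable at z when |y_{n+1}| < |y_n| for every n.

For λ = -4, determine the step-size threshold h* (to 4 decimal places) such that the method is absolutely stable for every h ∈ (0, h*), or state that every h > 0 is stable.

(-10.0000,0); λ=-4 ⇒ h* = (10)/4 = 2.5000.

On y'=λy, z=hλ:
  y_{n+1} = y_n + z·[3/5·y_n + 2/5·y_{n+1}] ⇒ (1 − 2/5z)y_{n+1} = (1 + 3/5z)y_n
  R(z) = (1 + 3/5z)/(1 − 2/5z).

Boundary: |R(x)|=1, x<0.
x=-0.69: |R|=0.4592
R=−1: 1+3/5x = −1+2/5x ⇒ -1/5x=2 ⇒ x=2/(-1/5)=-10.0000
Confirm numerically:
  x=-8.957: |R|=0.95448 <1
  x=-7.058: |R|=0.84610 <1
  x=-4.545: |R|=0.61285 <1
  x=-10.599: |R|=1.02286 >1
  x=-10.404: |R|=1.01565 >1
Interval (-10.0000, 0).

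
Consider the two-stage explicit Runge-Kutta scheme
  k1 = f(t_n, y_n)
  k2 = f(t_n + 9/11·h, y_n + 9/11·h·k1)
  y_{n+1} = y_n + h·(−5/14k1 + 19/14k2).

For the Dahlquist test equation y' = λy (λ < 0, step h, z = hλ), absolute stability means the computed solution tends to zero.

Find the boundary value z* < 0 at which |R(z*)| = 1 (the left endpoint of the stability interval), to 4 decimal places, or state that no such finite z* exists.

left endpoint -0.9006.

On y'=λy, z=hλ:
  k1=λy_n ⇒ h·k1=z·y_n;  k2=λ(1+9/11z)y_n ⇒ h·k2=z(1+9/11z)y_n
  y_{n+1}/y_n = 1 − 5/14z + 19/14z(1+9/11z) = 1 + z + 171/154z²
  Hence R(z) = 1 + z + 171/154z².

Need |R(x)|<1, x<0.
x=-0.45: |R|=0.7749
R=1: x+171/154x²=0 ⇒ x=−154/171=-0.9006; min R=1−1/(4·171/154)=0.7749>−1
Confirm numerically:
  x=-0.563: |R|=0.78896 <1
  x=-0.479: |R|=0.77577 <1
  x=-0.424: |R|=0.77562 <1
  x=-1.127: |R|=1.28334 >1
  x=-0.940: |R|=1.04114 >1
So |R|<1 on (-0.9006, 0).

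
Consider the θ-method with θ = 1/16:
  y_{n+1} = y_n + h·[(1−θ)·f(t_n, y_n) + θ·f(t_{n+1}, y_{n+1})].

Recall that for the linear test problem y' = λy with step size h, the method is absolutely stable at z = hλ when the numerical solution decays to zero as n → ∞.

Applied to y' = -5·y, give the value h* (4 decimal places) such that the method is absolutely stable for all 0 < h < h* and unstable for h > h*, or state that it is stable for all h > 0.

(-2.2857,0); λ=-5 ⇒ h* = (16/7)/5 = 0.4571.

Set f=λy, z=hλ:
  y_{n+1} = y_n + z·[15/16·y_n + 1/16·y_{n+1}] ⇒ (1 − 1/16z)y_{n+1} = (1 + 15/16z)y_n
  Hence R(z) = (1 + 15/16z)/(1 − 1/16z).

Boundary: |R(x)|=1, x<0.
x=-1.03: |R|=0.0323
R=−1: 1+15/16x = −1+1/16x ⇒ -7/8x=2 ⇒ x=2/(-7/8)=-2.2857
Confirm numerically:
  x=-1.886: |R|=0.68713 <1
  x=-1.421: |R|=0.30509 <1
  x=-0.926: |R|=0.12466 <1
  x=-2.651: |R|=1.27419 >1
  x=-2.404: |R|=1.08998 >1
Stable set (-2.2857, 0).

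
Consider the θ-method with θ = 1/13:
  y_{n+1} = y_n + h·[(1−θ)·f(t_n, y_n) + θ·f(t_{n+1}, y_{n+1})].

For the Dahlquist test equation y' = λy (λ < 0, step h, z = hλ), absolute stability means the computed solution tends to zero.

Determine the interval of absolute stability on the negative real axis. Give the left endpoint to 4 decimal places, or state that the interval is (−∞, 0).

z∈(-2.3636,0).

On y'=λy, z=hλ:
  y_{n+1} = y_n + z·[12/13·y_n + 1/13·y_{n+1}] ⇒ (1 − 1/13z)y_{n+1} = (1 + 12/13z)y_n
  so R(z) = (1 + 12/13z)/(1 − 1/13z).

Need |R(x)|<1, x<0.
x=-0.85: |R|=0.2022
R=−1: 1+12/13x = −1+1/13x ⇒ -11/13x=2 ⇒ x=2/(-11/13)=-2.3636
Confirm numerically:
  x=-2.209: |R|=0.88816 <1
  x=-1.831: |R|=0.60495 <1
  x=-1.467: |R|=0.31824 <1
  x=-2.747: |R|=1.26780 >1
  x=-2.679: |R|=1.22125 >1
  x=-2.409: |R|=1.03238 >1
So |R|<1 on (-2.3636, 0).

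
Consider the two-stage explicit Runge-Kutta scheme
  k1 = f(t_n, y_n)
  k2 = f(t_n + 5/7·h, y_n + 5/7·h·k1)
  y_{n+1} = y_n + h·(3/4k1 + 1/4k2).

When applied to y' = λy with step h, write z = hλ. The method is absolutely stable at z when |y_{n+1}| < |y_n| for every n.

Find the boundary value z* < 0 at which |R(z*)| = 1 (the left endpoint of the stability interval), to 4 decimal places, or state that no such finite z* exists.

With y'=λy (z=hλ):
  k1=λy_n ⇒ h·k1=z·y_n;  k2=λ(1+5/7z)y_n ⇒ h·k2=z(1+5/7z)y_n
  y_{n+1}/y_n = 1 + 3/4z + 1/4z(1+5/7z) = 1 + z + 5/28z²
  R(z) = 1 + z + 5/28z².

Find x<0 with |R(x)|<1.
x=-1.12: |R|=0.1040
R=1: x+5/28x²=0 ⇒ x=−28/5=-5.6000; min R=1−1/(4·5/28)=-0.4000>−1
Confirm numerically:
  x=-4.717: |R|=0.25623 <1
  x=-3.965: |R|=0.15764 <1
  x=-3.721: |R|=0.24853 <1
  x=-3.068: |R|=0.38717 <1
  x=-5.938: |R|=1.35840 >1
  x=-5.888: |R|=1.30281 >1
Stable set (-5.6000, 0).

z* = -5.6000.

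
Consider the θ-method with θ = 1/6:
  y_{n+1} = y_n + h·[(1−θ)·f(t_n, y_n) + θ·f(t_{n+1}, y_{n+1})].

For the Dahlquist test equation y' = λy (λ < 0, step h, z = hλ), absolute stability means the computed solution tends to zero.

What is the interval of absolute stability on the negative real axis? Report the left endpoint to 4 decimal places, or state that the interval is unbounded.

(-3.0000, 0).

With y'=λy (z=hλ):
  y_{n+1} = y_n + z·[5/6·y_n + 1/6·y_{n+1}] ⇒ (1 − 1/6z)y_{n+1} = (1 + 5/6z)y_n
  so R(z) = (1 + 5/6z)/(1 − 1/6z).

Find x<0 with |R(x)|<1.
x=-1.32: |R|=0.0820
R=−1: 1+5/6x = −1+1/6x ⇒ -2/3x=2 ⇒ x=2/(-2/3)=-3.0000
Confirm numerically:
  x=-2.873: |R|=0.94275 <1
  x=-1.456: |R|=0.17167 <1
  x=-1.384: |R|=0.12459 <1
  x=-3.463: |R|=1.19571 >1
  x=-3.083: |R|=1.03655 >1
Stable set (-3.0000, 0).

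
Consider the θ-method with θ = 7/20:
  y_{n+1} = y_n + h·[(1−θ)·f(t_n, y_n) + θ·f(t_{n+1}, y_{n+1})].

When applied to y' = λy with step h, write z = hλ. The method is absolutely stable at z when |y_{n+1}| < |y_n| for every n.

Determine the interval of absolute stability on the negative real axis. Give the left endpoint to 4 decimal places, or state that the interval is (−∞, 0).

Test eqn y'=λy, z=hλ:
  y_{n+1} = y_n + z·[13/20·y_n + 7/20·y_{n+1}] ⇒ (1 − 7/20z)y_{n+1} = (1 + 13/20z)y_n
  ⇒ R(z) = (1 + 13/20z)/(1 − 7/20z).

Find x<0 with |R(x)|<1.
x=-1.23: |R|=0.1402
R=−1: 1+13/20x = −1+7/20x ⇒ -3/10x=2 ⇒ x=2/(-3/10)=-6.6667
Confirm numerically:
  x=-5.340: |R|=0.86128 <1
  x=-4.952: |R|=0.81180 <1
  x=-4.410: |R|=0.73383 <1
  x=-7.233: |R|=1.04811 >1
  x=-7.061: |R|=1.03408 >1
So |R|<1 on (-6.6667, 0).

z∈(-6.6667,0).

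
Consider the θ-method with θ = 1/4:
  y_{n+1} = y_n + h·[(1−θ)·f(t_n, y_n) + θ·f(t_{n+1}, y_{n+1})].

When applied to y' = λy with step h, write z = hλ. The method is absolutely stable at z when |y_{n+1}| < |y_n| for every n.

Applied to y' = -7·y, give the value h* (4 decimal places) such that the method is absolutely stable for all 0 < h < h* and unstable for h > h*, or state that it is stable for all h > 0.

(-4.0000,0); λ=-7 ⇒ h* = (4)/7 = 0.5714.

Set f=λy, z=hλ:
  y_{n+1} = y_n + z·[3/4·y_n + 1/4·y_{n+1}] ⇒ (1 − 1/4z)y_{n+1} = (1 + 3/4z)y_n
  R(z) = (1 + 3/4z)/(1 − 1/4z).

Find x<0 with |R(x)|<1.
x=-0.93: |R|=0.2454
R=−1: 1+3/4x = −1+1/4x ⇒ -1/2x=2 ⇒ x=2/(-1/2)=-4.0000
Confirm numerically:
  x=-3.809: |R|=0.95108 <1
  x=-3.781: |R|=0.94371 <1
  x=-3.353: |R|=0.82402 <1
  x=-2.225: |R|=0.42972 <1
  x=-4.115: |R|=1.02834 >1
  x=-4.033: |R|=1.00822 >1
Interval (-4.0000, 0).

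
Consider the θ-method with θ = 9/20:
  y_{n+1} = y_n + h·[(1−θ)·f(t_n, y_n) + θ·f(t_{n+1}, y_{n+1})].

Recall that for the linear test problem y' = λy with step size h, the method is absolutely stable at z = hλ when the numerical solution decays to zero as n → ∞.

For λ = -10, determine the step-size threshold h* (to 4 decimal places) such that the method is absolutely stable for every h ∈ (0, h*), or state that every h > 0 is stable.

(-20.0000,0); λ=-10 ⇒ h* = (20)/10 = 2.0000.

Test eqn y'=λy, z=hλ:
  y_{n+1} = y_n + z·[11/20·y_n + 9/20·y_{n+1}] ⇒ (1 − 9/20z)y_{n+1} = (1 + 11/20z)y_n
  ⇒ R(z) = (1 + 11/20z)/(1 − 9/20z).

Find x<0 with |R(x)|<1.
x=-0.46: |R|=0.6189
R=−1: 1+11/20x = −1+9/20x ⇒ -1/10x=2 ⇒ x=2/(-1/10)=-20.0000
Confirm numerically:
  x=-18.354: |R|=0.98222 <1
  x=-12.031: |R|=0.87576 <1
  x=-11.013: |R|=0.84911 <1
  x=-20.403: |R|=1.00396 >1
  x=-20.391: |R|=1.00384 >1
  x=-20.114: |R|=1.00113 >1
So |R|<1 on (-20.0000, 0).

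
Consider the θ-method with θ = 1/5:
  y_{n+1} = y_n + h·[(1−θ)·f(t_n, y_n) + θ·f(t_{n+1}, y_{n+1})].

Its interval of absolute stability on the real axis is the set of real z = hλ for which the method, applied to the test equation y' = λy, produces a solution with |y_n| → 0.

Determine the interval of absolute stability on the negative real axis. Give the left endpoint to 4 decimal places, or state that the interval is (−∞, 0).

(-3.3333, 0).

Set f=λy, z=hλ:
  y_{n+1} = y_n + z·[4/5·y_n + 1/5·y_{n+1}] ⇒ (1 − 1/5z)y_{n+1} = (1 + 4/5z)y_n
  Hence R(z) = (1 + 4/5z)/(1 − 1/5z).

Need |R(x)|<1, x<0.
x=-0.97: |R|=0.1876
R=−1: 1+4/5x = −1+1/5x ⇒ -3/5x=2 ⇒ x=2/(-3/5)=-3.3333
Confirm numerically:
  x=-2.959: |R|=0.85890 <1
  x=-2.113: |R|=0.48531 <1
  x=-1.637: |R|=0.23324 <1
  x=-3.622: |R|=1.10044 >1
  x=-3.492: |R|=1.05605 >1
Interval (-3.3333, 0).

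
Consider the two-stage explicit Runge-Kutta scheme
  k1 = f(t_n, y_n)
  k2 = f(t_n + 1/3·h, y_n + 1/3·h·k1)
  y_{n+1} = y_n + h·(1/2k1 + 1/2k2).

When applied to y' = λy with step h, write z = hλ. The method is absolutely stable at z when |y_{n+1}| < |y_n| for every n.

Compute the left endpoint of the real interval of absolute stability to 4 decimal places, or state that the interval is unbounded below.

Test eqn y'=λy, z=hλ:
  k1=λy_n ⇒ h·k1=z·y_n;  k2=λ(1+1/3z)y_n ⇒ h·k2=z(1+1/3z)y_n
  y_{n+1}/y_n = 1 + 1/2z + 1/2z(1+1/3z) = 1 + z + 1/6z²
  ⇒ R(z) = 1 + z + 1/6z².

Boundary: |R(x)|=1, x<0.
x=-1.54: |R|=0.1447
R=1: x+1/6x²=0 ⇒ x=−6=-6.0000; min R=1−1/(4·1/6)=-0.5000>−1
Confirm numerically:
  x=-4.431: |R|=0.15871 <1
  x=-3.766: |R|=0.40221 <1
  x=-2.817: |R|=0.49442 <1
  x=-6.414: |R|=1.44257 >1
  x=-6.098: |R|=1.09960 >1
So |R|<1 on (-6.0000, 0).

z* = -6.0000.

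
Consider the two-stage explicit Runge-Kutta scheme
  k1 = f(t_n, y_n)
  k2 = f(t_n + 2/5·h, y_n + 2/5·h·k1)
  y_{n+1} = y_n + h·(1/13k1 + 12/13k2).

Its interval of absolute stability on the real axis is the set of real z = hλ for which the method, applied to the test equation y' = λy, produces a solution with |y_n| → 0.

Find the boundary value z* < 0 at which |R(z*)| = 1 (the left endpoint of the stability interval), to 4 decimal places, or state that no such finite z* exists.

With y'=λy (z=hλ):
  k1=λy_n ⇒ h·k1=z·y_n;  k2=λ(1+2/5z)y_n ⇒ h·k2=z(1+2/5z)y_n
  y_{n+1}/y_n = 1 + 1/13z + 12/13z(1+2/5z) = 1 + z + 24/65z²
  so R(z) = 1 + z + 24/65z².

Boundary: |R(x)|=1, x<0.
x=-1.04: |R|=0.3594
R=1: x+24/65x²=0 ⇒ x=−65/24=-2.7083; min R=1−1/(4·24/65)=0.3229>−1
Confirm numerically:
  x=-2.058: |R|=0.50583 <1
  x=-1.907: |R|=0.43576 <1
  x=-1.337: |R|=0.32303 <1
  x=-3.213: |R|=1.59871 >1
  x=-2.809: |R|=1.10441 >1
Interval (-2.7083, 0).

left endpoint -2.7083.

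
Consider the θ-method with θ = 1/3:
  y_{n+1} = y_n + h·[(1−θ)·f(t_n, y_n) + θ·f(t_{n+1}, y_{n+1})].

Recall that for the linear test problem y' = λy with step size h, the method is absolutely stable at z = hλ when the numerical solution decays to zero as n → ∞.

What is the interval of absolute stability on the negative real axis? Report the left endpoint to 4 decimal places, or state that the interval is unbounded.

(-6.0000, 0).

Set f=λy, z=hλ:
  y_{n+1} = y_n + z·[2/3·y_n + 1/3·y_{n+1}] ⇒ (1 − 1/3z)y_{n+1} = (1 + 2/3z)y_n
  ⇒ R(z) = (1 + 2/3z)/(1 − 1/3z).

Solve |R(x)|<1 on ℝ⁻.
x=-1.5: |R|=0.0000
R=−1: 1+2/3x = −1+1/3x ⇒ -1/3x=2 ⇒ x=2/(-1/3)=-6.0000
Confirm numerically:
  x=-4.622: |R|=0.81921 <1
  x=-3.203: |R|=0.54909 <1
  x=-2.659: |R|=0.40961 <1
  x=-6.489: |R|=1.05153 >1
  x=-6.327: |R|=1.03506 >1
Interval (-6.0000, 0).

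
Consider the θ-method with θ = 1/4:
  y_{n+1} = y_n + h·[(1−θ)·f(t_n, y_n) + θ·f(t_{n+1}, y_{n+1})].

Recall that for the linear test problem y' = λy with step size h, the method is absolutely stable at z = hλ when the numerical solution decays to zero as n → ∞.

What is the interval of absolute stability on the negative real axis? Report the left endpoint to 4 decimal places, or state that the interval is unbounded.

With y'=λy (z=hλ):
  y_{n+1} = y_n + z·[3/4·y_n + 1/4·y_{n+1}] ⇒ (1 − 1/4z)y_{n+1} = (1 + 3/4z)y_n
  Hence R(z) = (1 + 3/4z)/(1 − 1/4z).

Solve |R(x)|<1 on ℝ⁻.
x=-1.59: |R|=0.1377
R=−1: 1+3/4x = −1+1/4x ⇒ -1/2x=2 ⇒ x=2/(-1/2)=-4.0000
Confirm numerically:
  x=-3.357: |R|=0.82520 <1
  x=-2.772: |R|=0.63733 <1
  x=-2.357: |R|=0.48309 <1
  x=-4.483: |R|=1.11387 >1
  x=-4.432: |R|=1.10247 >1
  x=-4.047: |R|=1.01168 >1
Stable set (-4.0000, 0).

z∈(-4.0000,0).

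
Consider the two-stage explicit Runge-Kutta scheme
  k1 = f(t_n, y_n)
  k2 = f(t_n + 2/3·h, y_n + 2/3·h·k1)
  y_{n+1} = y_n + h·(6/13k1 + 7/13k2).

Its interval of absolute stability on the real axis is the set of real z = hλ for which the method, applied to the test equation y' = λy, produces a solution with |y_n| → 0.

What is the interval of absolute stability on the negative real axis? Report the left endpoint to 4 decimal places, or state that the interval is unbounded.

With y'=λy (z=hλ):
  k1=λy_n ⇒ h·k1=z·y_n;  k2=λ(1+2/3z)y_n ⇒ h·k2=z(1+2/3z)y_n
  y_{n+1}/y_n = 1 + 6/13z + 7/13z(1+2/3z) = 1 + z + 14/39z²
  Hence R(z) = 1 + z + 14/39z².

Boundary: |R(x)|=1, x<0.
x=-1.35: |R|=0.3042
R=1: x+14/39x²=0 ⇒ x=−39/14=-2.7857; min R=1−1/(4·14/39)=0.3036>−1
Confirm numerically:
  x=-2.322: |R|=0.61348 <1
  x=-1.724: |R|=0.34293 <1
  x=-1.276: |R|=0.30847 <1
  x=-1.145: |R|=0.32562 <1
  x=-3.313: |R|=1.62709 >1
  x=-2.970: |R|=1.19648 >1
Interval (-2.7857, 0).

z∈(-2.7857,0).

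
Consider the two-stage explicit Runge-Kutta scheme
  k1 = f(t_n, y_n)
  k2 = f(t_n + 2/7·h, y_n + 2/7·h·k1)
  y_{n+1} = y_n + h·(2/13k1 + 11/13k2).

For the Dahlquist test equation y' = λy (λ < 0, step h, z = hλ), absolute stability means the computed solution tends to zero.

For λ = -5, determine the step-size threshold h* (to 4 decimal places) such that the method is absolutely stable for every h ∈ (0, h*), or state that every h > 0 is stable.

With y'=λy (z=hλ):
  k1=λy_n ⇒ h·k1=z·y_n;  k2=λ(1+2/7z)y_n ⇒ h·k2=z(1+2/7z)y_n
  y_{n+1}/y_n = 1 + 2/13z + 11/13z(1+2/7z) = 1 + z + 22/91z²
  so R(z) = 1 + z + 22/91z².

Solve |R(x)|<1 on ℝ⁻.
x=-0.41: |R|=0.6306
R=1: x+22/91x²=0 ⇒ x=−91/22=-4.1364; min R=1−1/(4·22/91)=-0.0341>−1
Confirm numerically:
  x=-4.089: |R|=0.95318 <1
  x=-3.509: |R|=0.46779 <1
  x=-2.851: |R|=0.11406 <1
  x=-2.549: |R|=0.02180 <1
  x=-4.731: |R|=1.68012 >1
  x=-4.492: |R|=1.38621 >1
  x=-4.171: |R|=1.03493 >1
So |R|<1 on (-4.1364, 0).

(-4.1364,0); λ=-5 ⇒ h* = (91/22)/5 = 0.8273.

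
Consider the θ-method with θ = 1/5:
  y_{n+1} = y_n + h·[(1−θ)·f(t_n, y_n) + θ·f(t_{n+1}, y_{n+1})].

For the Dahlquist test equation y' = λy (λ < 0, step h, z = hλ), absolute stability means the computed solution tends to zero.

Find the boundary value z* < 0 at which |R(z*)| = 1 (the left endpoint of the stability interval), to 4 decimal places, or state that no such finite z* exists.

z* = -3.3333.

Set f=λy, z=hλ:
  y_{n+1} = y_n + z·[4/5·y_n + 1/5·y_{n+1}] ⇒ (1 − 1/5z)y_{n+1} = (1 + 4/5z)y_n
  R(z) = (1 + 4/5z)/(1 − 1/5z).

Boundary: |R(x)|=1, x<0.
x=-1.21: |R|=0.0258
R=−1: 1+4/5x = −1+1/5x ⇒ -3/5x=2 ⇒ x=2/(-3/5)=-3.3333
Confirm numerically:
  x=-2.539: |R|=0.68391 <1
  x=-1.959: |R|=0.40753 <1
  x=-1.483: |R|=0.14376 <1
  x=-3.829: |R|=1.16842 >1
  x=-3.771: |R|=1.14970 >1
  x=-3.663: |R|=1.11416 >1
Stable set (-3.3333, 0).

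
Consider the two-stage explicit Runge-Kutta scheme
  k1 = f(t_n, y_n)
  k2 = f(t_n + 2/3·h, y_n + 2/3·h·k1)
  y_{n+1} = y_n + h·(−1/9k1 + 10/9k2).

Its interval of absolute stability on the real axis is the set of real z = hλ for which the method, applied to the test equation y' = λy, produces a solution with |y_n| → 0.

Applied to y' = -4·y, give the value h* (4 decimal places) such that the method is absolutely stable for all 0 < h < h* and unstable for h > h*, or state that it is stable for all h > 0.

(-1.3500,0); λ=-4 ⇒ h* = (27/20)/4 = 0.3375.

Test eqn y'=λy, z=hλ:
  k1=λy_n ⇒ h·k1=z·y_n;  k2=λ(1+2/3z)y_n ⇒ h·k2=z(1+2/3z)y_n
  y_{n+1}/y_n = 1 − 1/9z + 10/9z(1+2/3z) = 1 + z + 20/27z²
  ⇒ R(z) = 1 + z + 20/27z².

Need |R(x)|<1, x<0.
x=-0.83: |R|=0.6803
R=1: x+20/27x²=0 ⇒ x=−27/20=-1.3500; min R=1−1/(4·20/27)=0.6625>−1
Confirm numerically:
  x=-1.285: |R|=0.93813 <1
  x=-1.134: |R|=0.81856 <1
  x=-0.827: |R|=0.67961 <1
  x=-1.834: |R|=1.65752 >1
  x=-1.527: |R|=1.20021 >1
So |R|<1 on (-1.3500, 0).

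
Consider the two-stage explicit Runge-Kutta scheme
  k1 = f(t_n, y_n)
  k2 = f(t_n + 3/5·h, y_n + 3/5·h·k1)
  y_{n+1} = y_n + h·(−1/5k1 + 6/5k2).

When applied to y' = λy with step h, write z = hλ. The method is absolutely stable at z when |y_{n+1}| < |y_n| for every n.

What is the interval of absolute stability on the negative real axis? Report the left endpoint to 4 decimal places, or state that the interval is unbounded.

On y'=λy, z=hλ:
  k1=λy_n ⇒ h·k1=z·y_n;  k2=λ(1+3/5z)y_n ⇒ h·k2=z(1+3/5z)y_n
  y_{n+1}/y_n = 1 − 1/5z + 6/5z(1+3/5z) = 1 + z + 18/25z²
  ⇒ R(z) = 1 + z + 18/25z².

Boundary: |R(x)|=1, x<0.
x=-1.04: |R|=0.7388
R=1: x+18/25x²=0 ⇒ x=−25/18=-1.3889; min R=1−1/(4·18/25)=0.6528>−1
Confirm numerically:
  x=-1.353: |R|=0.96504 <1
  x=-1.115: |R|=0.78012 <1
  x=-0.849: |R|=0.66998 <1
  x=-0.671: |R|=0.65317 <1
  x=-1.836: |R|=1.59105 >1
  x=-1.562: |R|=1.19469 >1
So |R|<1 on (-1.3889, 0).

(-1.3889, 0).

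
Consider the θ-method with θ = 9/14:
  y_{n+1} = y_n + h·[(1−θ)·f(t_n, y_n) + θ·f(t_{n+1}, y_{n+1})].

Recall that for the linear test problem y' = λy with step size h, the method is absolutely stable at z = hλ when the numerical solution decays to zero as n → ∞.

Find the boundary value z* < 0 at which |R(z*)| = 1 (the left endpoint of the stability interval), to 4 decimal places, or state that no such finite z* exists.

Set f=λy, z=hλ:
  y_{n+1} = y_n + z·[5/14·y_n + 9/14·y_{n+1}] ⇒ (1 − 9/14z)y_{n+1} = (1 + 5/14z)y_n
  R(z) = (1 + 5/14z)/(1 − 9/14z).

Find x<0 with |R(x)|<1.
x=-1.17: |R|=0.3322
x=-2: |R|=0.1250
x=-10: |R|=0.3462
x=-100: |R|=0.5317
θ=9/14≥1/2 ⇒ |1+5/14x|<|1−9/14x| ∀x<0 ⇒ stable on all of ℝ⁻.

(−∞, 0) — no finite endpoint.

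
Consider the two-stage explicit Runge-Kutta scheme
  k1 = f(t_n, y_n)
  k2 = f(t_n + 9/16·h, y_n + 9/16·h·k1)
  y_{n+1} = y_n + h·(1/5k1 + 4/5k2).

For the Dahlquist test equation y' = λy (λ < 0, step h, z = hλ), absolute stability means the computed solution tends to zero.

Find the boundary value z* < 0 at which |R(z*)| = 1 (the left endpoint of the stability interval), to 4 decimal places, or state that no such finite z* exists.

z* = -2.2222.

Set f=λy, z=hλ:
  k1=λy_n ⇒ h·k1=z·y_n;  k2=λ(1+9/16z)y_n ⇒ h·k2=z(1+9/16z)y_n
  y_{n+1}/y_n = 1 + 1/5z + 4/5z(1+9/16z) = 1 + z + 9/20z²
  R(z) = 1 + z + 9/20z².

Find x<0 with |R(x)|<1.
x=-1.16: |R|=0.4455
R=1: x+9/20x²=0 ⇒ x=−20/9=-2.2222; min R=1−1/(4·9/20)=0.4444>−1
Confirm numerically:
  x=-1.961: |R|=0.76948 <1
  x=-1.559: |R|=0.53472 <1
  x=-1.098: |R|=0.44452 <1
  x=-1.025: |R|=0.44778 <1
  x=-2.473: |R|=1.27908 >1
  x=-2.360: |R|=1.14632 >1
  x=-2.319: |R|=1.10099 >1
Stable set (-2.2222, 0).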